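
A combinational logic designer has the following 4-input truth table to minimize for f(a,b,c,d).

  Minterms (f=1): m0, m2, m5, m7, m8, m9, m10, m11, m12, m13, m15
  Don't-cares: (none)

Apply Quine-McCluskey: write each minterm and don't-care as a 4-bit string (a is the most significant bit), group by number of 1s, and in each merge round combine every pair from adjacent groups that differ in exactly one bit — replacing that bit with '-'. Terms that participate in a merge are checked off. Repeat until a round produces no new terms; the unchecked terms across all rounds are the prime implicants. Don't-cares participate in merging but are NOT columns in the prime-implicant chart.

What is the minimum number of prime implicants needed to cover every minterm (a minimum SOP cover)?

size-2^0 implicants → 0000(✓)  0010(✓)  0101(✓)  0111(✓)  1000(✓)  1001(✓)  1010(✓)  1011(✓)  1100(✓)  1101(✓)  1111(✓)
size-2^1 implicants → -000(✓)  -010(✓)  -101(✓)  -111(✓)  00-0(✓)  01-1(✓)  1-00(✓)  1-01(✓)  1-11(✓)  10-0(✓)  10-1(✓)  100-(✓)  101-(✓)  11-1(✓)  110-(✓)
size-2^2 implicants → -0-0  -1-1  1--1  1-0-  10--
Unchecked terms (primes): -0-0, -1-1, 1--1, 1-0-, 10--
Minterm coverage:
  m0 ⊆ -0-0 [E]
  m2 ⊆ -0-0 [E]
  m5 ⊆ -1-1 [E]
  m7 ⊆ -1-1 [E]
  m8 ⊆ -0-0,1-0-,10--
  m9 ⊆ 1--1,1-0-,10--
  m10 ⊆ -0-0,10--
  m11 ⊆ 1--1,10--
  m12 ⊆ 1-0- [E]
  m13 ⊆ -1-1,1--1,1-0-
  m15 ⊆ -1-1,1--1
E = {-0-0, -1-1, 1-0-}
Petrick residual → 1--1
Cover = b'd' + bd + ad + ac'  |cover|=4

4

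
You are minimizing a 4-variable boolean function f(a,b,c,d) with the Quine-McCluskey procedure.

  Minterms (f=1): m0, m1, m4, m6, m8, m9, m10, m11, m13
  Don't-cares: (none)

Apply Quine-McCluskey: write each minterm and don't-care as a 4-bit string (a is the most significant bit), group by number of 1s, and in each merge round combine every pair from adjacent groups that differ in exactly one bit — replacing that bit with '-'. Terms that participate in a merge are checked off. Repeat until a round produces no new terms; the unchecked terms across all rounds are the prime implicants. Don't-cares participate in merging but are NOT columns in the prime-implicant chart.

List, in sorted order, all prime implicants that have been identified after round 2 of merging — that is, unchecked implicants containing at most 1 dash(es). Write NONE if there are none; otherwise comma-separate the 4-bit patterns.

0-00, 01-0, 1-01

Round 0: 0000✓ 0001✓ 0100✓ 0110✓ 1000✓ 1001✓ 1010✓ 1011✓ 1101✓
Round 1: -000✓ -001✓ 0-00 000-✓ 01-0 1-01 10-0✓ 10-1✓ 100-✓ 101-✓
Round 2: -00- 10--
PIs = {-00-, 0-00, 01-0, 1-01, 10--}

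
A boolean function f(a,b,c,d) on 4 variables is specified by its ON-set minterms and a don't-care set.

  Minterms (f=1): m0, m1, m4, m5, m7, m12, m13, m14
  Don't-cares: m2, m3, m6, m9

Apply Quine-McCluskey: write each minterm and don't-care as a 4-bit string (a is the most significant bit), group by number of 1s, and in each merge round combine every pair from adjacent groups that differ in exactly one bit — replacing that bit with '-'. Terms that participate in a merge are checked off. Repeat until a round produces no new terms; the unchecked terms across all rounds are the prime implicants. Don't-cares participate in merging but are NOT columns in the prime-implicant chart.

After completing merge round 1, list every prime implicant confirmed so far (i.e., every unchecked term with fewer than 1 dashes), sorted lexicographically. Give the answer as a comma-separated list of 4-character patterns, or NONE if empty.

NONE

Round 0: 0000✓ 0001✓ 0010✓ 0011✓ 0100✓ 0101✓ 0110✓ 0111✓ 1001✓ 1100✓ 1101✓ 1110✓
Round 1: -001✓ -100✓ -101✓ -110✓ 0-00✓ 0-01✓ 0-10✓ 0-11✓ 00-0✓ 00-1✓ 000-✓ 001-✓ 01-0✓ 01-1✓ 010-✓ 011-✓ 1-01✓ 11-0✓ 110-✓
Round 2: --01 -1-0 -10- 0--0✓ 0--1✓ 0-0-✓ 0-1-✓ 00--✓ 01--✓
Round 3: 0---
PIs = {--01, -1-0, -10-, 0---}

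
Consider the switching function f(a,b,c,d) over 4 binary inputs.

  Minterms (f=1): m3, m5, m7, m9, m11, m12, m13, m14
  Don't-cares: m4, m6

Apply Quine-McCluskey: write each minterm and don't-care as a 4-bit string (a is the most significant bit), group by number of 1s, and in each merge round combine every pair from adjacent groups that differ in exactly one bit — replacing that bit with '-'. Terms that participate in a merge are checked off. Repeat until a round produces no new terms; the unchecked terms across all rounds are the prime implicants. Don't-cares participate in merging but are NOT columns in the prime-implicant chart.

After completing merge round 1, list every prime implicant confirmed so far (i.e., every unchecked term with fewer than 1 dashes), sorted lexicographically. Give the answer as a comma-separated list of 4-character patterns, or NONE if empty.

[col 0] 0011*, 0100*, 0101*, 0110*, 0111*, 1001*, 1011*, 1100*, 1101*, 1110*
[col 1] -011, -100*, -101*, -110*, 0-11, 01-0*, 01-1*, 010-*, 011-*, 1-01, 10-1, 11-0*, 110-*
[col 2] -1-0, -10-, 01--
Prime implicants: -011, -1-0, -10-, 0-11, 01--, 1-01, 10-1

NONE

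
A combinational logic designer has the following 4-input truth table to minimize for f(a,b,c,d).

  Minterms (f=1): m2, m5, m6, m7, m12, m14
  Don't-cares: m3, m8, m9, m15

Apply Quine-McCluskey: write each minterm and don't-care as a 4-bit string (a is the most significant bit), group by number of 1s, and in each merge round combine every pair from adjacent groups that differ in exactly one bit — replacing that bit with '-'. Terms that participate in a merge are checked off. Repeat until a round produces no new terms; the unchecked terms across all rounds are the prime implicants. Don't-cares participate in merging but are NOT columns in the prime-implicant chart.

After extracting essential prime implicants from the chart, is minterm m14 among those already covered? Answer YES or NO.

NO

size-2^0 implicants → 0010(✓)  0011(✓)  0101(✓)  0110(✓)  0111(✓)  1000(✓)  1001(✓)  1100(✓)  1110(✓)  1111(✓)
size-2^1 implicants → -110(✓)  -111(✓)  0-10(✓)  0-11(✓)  001-(✓)  01-1  011-(✓)  1-00  100-  11-0  111-(✓)
size-2^2 implicants → -11-  0-1-
Unchecked terms (primes): -11-, 0-1-, 01-1, 1-00, 100-, 11-0
Minterm coverage:
  m2 ⊆ 0-1- [E]
  m5 ⊆ 01-1 [E]
  m6 ⊆ -11-,0-1-
  m7 ⊆ -11-,0-1-,01-1
  m12 ⊆ 1-00,11-0
  m14 ⊆ -11-,11-0
E = {0-1-, 01-1}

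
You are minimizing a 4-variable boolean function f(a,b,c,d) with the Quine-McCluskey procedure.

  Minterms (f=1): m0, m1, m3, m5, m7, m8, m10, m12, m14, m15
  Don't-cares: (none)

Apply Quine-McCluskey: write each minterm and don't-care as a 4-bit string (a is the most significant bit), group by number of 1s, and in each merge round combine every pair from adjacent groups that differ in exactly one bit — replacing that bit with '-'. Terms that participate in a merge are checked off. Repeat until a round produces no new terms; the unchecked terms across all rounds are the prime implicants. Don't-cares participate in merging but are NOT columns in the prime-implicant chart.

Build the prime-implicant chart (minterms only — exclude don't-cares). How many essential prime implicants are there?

size-2^0 implicants → 0000(✓)  0001(✓)  0011(✓)  0101(✓)  0111(✓)  1000(✓)  1010(✓)  1100(✓)  1110(✓)  1111(✓)
size-2^1 implicants → -000  -111  0-01(✓)  0-11(✓)  00-1(✓)  000-  01-1(✓)  1-00(✓)  1-10(✓)  10-0(✓)  11-0(✓)  111-
size-2^2 implicants → 0--1  1--0
Unchecked terms (primes): -000, -111, 0--1, 000-, 1--0, 111-
Minterm coverage:
  m0 ⊆ -000,000-
  m1 ⊆ 0--1,000-
  m3 ⊆ 0--1 [E]
  m5 ⊆ 0--1 [E]
  m7 ⊆ -111,0--1
  m8 ⊆ -000,1--0
  m10 ⊆ 1--0 [E]
  m12 ⊆ 1--0 [E]
  m14 ⊆ 1--0,111-
  m15 ⊆ -111,111-
E = {0--1, 1--0}

2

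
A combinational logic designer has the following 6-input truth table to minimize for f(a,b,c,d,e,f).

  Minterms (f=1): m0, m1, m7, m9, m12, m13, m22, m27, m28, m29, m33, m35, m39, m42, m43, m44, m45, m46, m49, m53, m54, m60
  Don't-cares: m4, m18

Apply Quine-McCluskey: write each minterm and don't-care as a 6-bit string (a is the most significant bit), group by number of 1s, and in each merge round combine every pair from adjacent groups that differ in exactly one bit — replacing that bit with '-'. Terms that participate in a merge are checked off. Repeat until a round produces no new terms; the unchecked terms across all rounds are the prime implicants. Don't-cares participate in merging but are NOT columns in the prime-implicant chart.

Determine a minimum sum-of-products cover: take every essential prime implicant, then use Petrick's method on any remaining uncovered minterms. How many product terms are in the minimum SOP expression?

12

[col 0] 000000*, 000001*, 000100*, 000111*, 001001*, 001100*, 001101*, 010010*, 010110*, 011011, 011100*, 011101*, 100001*, 100011*, 100111*, 101010*, 101011*, 101100*, 101101*, 101110*, 110001*, 110101*, 110110*, 111100*
[col 1] -00001, -00111, -01100*, -01101*, -10110, -11100*, 0-1100*, 0-1101*, 00-001, 00-100, 000-00, 00000-, 001-01, 00110-*, 010-10, 01110-*, 1-0001, 1-1100*, 10-011, 100-11, 1000-1, 101-10, 10101-, 1011-0, 10110-*, 110-01
[col 2] --1100, -0110-, 0-110-
Prime implicants: --1100, -00001, -00111, -0110-, -10110, 0-110-, 00-001, 00-100, 000-00, 00000-, 001-01, 010-10, 011011, 1-0001, 10-011, 100-11, 1000-1, 101-10, 10101-, 1011-0, 110-01
PI chart (minterm → PIs covering it):
  0 | 000-00,00000-
  1 | -00001,00-001,00000-
  7 | -00111  (sole → essential)
  9 | 00-001,001-01
  12 | --1100,-0110-,0-110-,00-100
  13 | -0110-,0-110-,001-01
  22 | -10110,010-10
  27 | 011011  (sole → essential)
  28 | --1100,0-110-
  29 | 0-110-  (sole → essential)
  33 | -00001,1-0001,1000-1
  35 | 10-011,100-11,1000-1
  39 | -00111,100-11
  42 | 101-10,10101-
  43 | 10-011,10101-
  44 | --1100,-0110-,1011-0
  45 | -0110-  (sole → essential)
  46 | 101-10,1011-0
  49 | 1-0001,110-01
  53 | 110-01  (sole → essential)
  54 | -10110  (sole → essential)
  60 | --1100  (sole → essential)
Essential prime implicants: --1100, -00111, -0110-, -10110, 0-110-, 011011, 110-01
Petrick residual → -00001, 00-001, 000-00, 10-011, 101-10
Minimum SOP uses 12 PIs: cde'f' + b'c'd'e'f + b'c'def + b'cde' + bc'def' + a'cde' + a'b'd'e'f + a'b'c'e'f' + a'bcd'ef + ab'd'ef + ab'cef' + abc'e'f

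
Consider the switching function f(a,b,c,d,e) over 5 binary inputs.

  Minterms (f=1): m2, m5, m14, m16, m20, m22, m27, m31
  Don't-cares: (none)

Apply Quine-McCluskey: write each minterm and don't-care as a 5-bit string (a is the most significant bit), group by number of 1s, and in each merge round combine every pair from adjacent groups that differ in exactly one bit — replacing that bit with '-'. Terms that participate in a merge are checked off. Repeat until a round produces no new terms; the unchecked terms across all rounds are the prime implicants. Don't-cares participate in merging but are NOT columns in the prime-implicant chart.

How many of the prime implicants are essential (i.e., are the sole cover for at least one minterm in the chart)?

Round 0: 00010 00101 01110 10000✓ 10100✓ 10110✓ 11011✓ 11111✓
Round 1: 10-00 101-0 11-11
PIs = {00010, 00101, 01110, 10-00, 101-0, 11-11}
Coverage chart:
  m2: 00010 ←essential
  m5: 00101 ←essential
  m14: 01110 ←essential
  m16: 10-00 ←essential
  m20: 10-00,101-0
  m22: 101-0 ←essential
  m27: 11-11 ←essential
  m31: 11-11 ←essential
Essential: 00010, 00101, 01110, 10-00, 101-0, 11-11

6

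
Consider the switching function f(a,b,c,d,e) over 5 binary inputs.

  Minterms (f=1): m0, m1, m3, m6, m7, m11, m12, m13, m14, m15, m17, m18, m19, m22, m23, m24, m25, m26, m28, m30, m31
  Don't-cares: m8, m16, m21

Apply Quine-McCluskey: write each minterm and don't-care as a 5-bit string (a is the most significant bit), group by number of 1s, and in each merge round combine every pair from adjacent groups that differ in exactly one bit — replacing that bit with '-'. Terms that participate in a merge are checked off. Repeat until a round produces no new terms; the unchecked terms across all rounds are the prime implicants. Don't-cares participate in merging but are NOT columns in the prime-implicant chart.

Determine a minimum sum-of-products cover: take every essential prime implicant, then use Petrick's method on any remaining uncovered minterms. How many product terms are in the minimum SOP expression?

7

[col 0] 00000*, 00001*, 00011*, 00110*, 00111*, 01000*, 01011*, 01100*, 01101*, 01110*, 01111*, 10000*, 10001*, 10010*, 10011*, 10101*, 10110*, 10111*, 11000*, 11001*, 11010*, 11100*, 11110*, 11111*
[col 1] -0000*, -0001*, -0011*, -0110*, -0111*, -1000*, -1100*, -1110*, -1111*, 0-000*, 0-011*, 0-110*, 0-111*, 00-11*, 000-1*, 0000-*, 0011-*, 01-00*, 01-11*, 011-0*, 011-1*, 0110-*, 0111-*, 1-000*, 1-001*, 1-010*, 1-110*, 1-111*, 10-01*, 10-10*, 10-11*, 100-0*, 100-1*, 1000-*, 1001-*, 101-1*, 1011-*, 11-00*, 11-10*, 110-0*, 1100-*, 111-0*, 1111-*
[col 2] --000, --110*, --111*, -0-11, -00-1, -000-, -011-*, -1-00, -11-0, -111-*, 0--11, 0-11-*, 011--, 1--10, 1-0-0, 1-00-, 1-11-*, 10--1, 10-1-, 100--, 11--0
[col 3] --11-
Prime implicants: --000, --11-, -0-11, -00-1, -000-, -1-00, -11-0, 0--11, 011--, 1--10, 1-0-0, 1-00-, 10--1, 10-1-, 100--, 11--0
PI chart (minterm → PIs covering it):
  0 | --000,-000-
  1 | -00-1,-000-
  3 | -0-11,-00-1,0--11
  6 | --11-  (sole → essential)
  7 | --11-,-0-11,0--11
  11 | 0--11  (sole → essential)
  12 | -1-00,-11-0,011--
  13 | 011--  (sole → essential)
  14 | --11-,-11-0,011--
  15 | --11-,0--11,011--
  17 | -00-1,-000-,1-00-,10--1,100--
  18 | 1--10,1-0-0,10-1-,100--
  19 | -0-11,-00-1,10--1,10-1-,100--
  22 | --11-,1--10,10-1-
  23 | --11-,-0-11,10--1,10-1-
  24 | --000,-1-00,1-0-0,1-00-,11--0
  25 | 1-00-  (sole → essential)
  26 | 1--10,1-0-0,11--0
  28 | -1-00,-11-0,11--0
  30 | --11-,-11-0,1--10,11--0
  31 | --11-  (sole → essential)
Essential prime implicants: --11-, 0--11, 011--, 1-00-
Petrick residual → -000-, 10-1-, 11--0
Minimum SOP uses 7 PIs: cd + b'c'd' + a'de + a'bc + ac'd' + ab'd + abe'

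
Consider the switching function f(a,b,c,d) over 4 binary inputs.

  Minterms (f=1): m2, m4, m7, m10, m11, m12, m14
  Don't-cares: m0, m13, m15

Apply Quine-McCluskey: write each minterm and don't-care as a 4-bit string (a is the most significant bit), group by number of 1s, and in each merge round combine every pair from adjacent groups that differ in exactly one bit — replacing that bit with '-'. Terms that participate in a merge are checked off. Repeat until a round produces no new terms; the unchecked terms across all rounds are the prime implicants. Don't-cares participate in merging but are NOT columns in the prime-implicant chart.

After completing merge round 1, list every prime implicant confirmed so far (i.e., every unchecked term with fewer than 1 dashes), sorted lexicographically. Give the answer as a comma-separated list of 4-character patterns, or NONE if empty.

Round 0: 0000✓ 0010✓ 0100✓ 0111✓ 1010✓ 1011✓ 1100✓ 1101✓ 1110✓ 1111✓
Round 1: -010 -100 -111 0-00 00-0 1-10✓ 1-11✓ 101-✓ 11-0✓ 11-1✓ 110-✓ 111-✓
Round 2: 1-1- 11--
PIs = {-010, -100, -111, 0-00, 00-0, 1-1-, 11--}

NONE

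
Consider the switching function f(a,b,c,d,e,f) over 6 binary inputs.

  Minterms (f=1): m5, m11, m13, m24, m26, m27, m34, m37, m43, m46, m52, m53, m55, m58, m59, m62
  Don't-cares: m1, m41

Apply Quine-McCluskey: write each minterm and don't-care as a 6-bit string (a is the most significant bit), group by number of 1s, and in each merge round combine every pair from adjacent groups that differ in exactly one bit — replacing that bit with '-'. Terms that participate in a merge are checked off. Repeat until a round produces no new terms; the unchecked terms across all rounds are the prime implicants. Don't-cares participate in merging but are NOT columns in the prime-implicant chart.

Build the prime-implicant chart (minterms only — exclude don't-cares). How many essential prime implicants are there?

7

Round 0: 000001✓ 000101✓ 001011✓ 001101✓ 011000✓ 011010✓ 011011✓ 100010 100101✓ 101001✓ 101011✓ 101110✓ 110100✓ 110101✓ 110111✓ 111010✓ 111011✓ 111110✓
Round 1: -00101 -01011✓ -11010✓ -11011✓ 0-1011✓ 00-101 000-01 0110-0 01101-✓ 1-0101 1-1011✓ 1-1110 1010-1 1101-1 11010- 111-10 11101-✓
Round 2: --1011 -1101-
PIs = {--1011, -00101, -1101-, 00-101, 000-01, 0110-0, 1-0101, 1-1110, 100010, 1010-1, 1101-1, 11010-, 111-10}
Coverage chart:
  m5: -00101,00-101,000-01
  m11: --1011 ←essential
  m13: 00-101 ←essential
  m24: 0110-0 ←essential
  m26: -1101-,0110-0
  m27: --1011,-1101-
  m34: 100010 ←essential
  m37: -00101,1-0101
  m43: --1011,1010-1
  m46: 1-1110 ←essential
  m52: 11010- ←essential
  m53: 1-0101,1101-1,11010-
  m55: 1101-1 ←essential
  m58: -1101-,111-10
  m59: --1011,-1101-
  m62: 1-1110,111-10
Essential: --1011, 00-101, 0110-0, 1-1110, 100010, 1101-1, 11010-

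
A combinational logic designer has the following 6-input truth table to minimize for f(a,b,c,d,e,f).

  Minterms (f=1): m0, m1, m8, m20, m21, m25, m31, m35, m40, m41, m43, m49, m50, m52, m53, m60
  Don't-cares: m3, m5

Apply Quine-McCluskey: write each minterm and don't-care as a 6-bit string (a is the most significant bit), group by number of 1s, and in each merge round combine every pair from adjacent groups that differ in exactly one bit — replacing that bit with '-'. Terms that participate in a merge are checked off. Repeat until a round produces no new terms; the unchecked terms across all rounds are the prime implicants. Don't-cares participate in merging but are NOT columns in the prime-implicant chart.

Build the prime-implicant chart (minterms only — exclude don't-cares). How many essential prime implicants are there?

size-2^0 implicants → 000000(✓)  000001(✓)  000011(✓)  000101(✓)  001000(✓)  010100(✓)  010101(✓)  011001  011111  100011(✓)  101000(✓)  101001(✓)  101011(✓)  110001(✓)  110010  110100(✓)  110101(✓)  111100(✓)
size-2^1 implicants → -00011  -01000  -10100(✓)  -10101(✓)  0-0101  00-000  000-01  0000-1  00000-  01010-(✓)  10-011  1010-1  10100-  11-100  110-01  11010-(✓)
size-2^2 implicants → -1010-
Unchecked terms (primes): -00011, -01000, -1010-, 0-0101, 00-000, 000-01, 0000-1, 00000-, 011001, 011111, 10-011, 1010-1, 10100-, 11-100, 110-01, 110010
Minterm coverage:
  m0 ⊆ 00-000,00000-
  m1 ⊆ 000-01,0000-1,00000-
  m8 ⊆ -01000,00-000
  m20 ⊆ -1010- [E]
  m21 ⊆ -1010-,0-0101
  m25 ⊆ 011001 [E]
  m31 ⊆ 011111 [E]
  m35 ⊆ -00011,10-011
  m40 ⊆ -01000,10100-
  m41 ⊆ 1010-1,10100-
  m43 ⊆ 10-011,1010-1
  m49 ⊆ 110-01 [E]
  m50 ⊆ 110010 [E]
  m52 ⊆ -1010-,11-100
  m53 ⊆ -1010-,110-01
  m60 ⊆ 11-100 [E]
E = {-1010-, 011001, 011111, 11-100, 110-01, 110010}

6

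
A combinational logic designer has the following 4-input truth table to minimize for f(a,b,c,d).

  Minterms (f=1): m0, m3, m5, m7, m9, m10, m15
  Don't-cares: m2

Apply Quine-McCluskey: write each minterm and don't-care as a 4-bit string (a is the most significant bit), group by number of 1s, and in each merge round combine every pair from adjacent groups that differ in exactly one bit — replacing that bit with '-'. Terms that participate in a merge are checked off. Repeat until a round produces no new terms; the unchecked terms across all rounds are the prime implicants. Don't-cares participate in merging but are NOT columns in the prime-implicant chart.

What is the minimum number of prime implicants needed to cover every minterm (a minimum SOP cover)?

6

[col 0] 0000*, 0010*, 0011*, 0101*, 0111*, 1001, 1010*, 1111*
[col 1] -010, -111, 0-11, 00-0, 001-, 01-1
Prime implicants: -010, -111, 0-11, 00-0, 001-, 01-1, 1001
PI chart (minterm → PIs covering it):
  0 | 00-0  (sole → essential)
  3 | 0-11,001-
  5 | 01-1  (sole → essential)
  7 | -111,0-11,01-1
  9 | 1001  (sole → essential)
  10 | -010  (sole → essential)
  15 | -111  (sole → essential)
Essential prime implicants: -010, -111, 00-0, 01-1, 1001
Petrick residual → 0-11
Minimum SOP uses 6 PIs: b'cd' + bcd + a'cd + a'b'd' + a'bd + ab'c'd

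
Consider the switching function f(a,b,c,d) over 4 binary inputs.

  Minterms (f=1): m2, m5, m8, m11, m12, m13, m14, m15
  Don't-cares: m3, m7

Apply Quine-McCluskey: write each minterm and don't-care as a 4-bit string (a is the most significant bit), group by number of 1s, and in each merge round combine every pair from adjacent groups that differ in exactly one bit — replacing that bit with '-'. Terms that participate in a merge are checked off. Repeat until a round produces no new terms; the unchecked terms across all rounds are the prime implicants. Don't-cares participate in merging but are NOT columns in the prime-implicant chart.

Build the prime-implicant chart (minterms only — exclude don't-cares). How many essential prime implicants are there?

[col 0] 0010*, 0011*, 0101*, 0111*, 1000*, 1011*, 1100*, 1101*, 1110*, 1111*
[col 1] -011*, -101*, -111*, 0-11*, 001-, 01-1*, 1-00, 1-11*, 11-0*, 11-1*, 110-*, 111-*
[col 2] --11, -1-1, 11--
Prime implicants: --11, -1-1, 001-, 1-00, 11--
PI chart (minterm → PIs covering it):
  2 | 001-  (sole → essential)
  5 | -1-1  (sole → essential)
  8 | 1-00  (sole → essential)
  11 | --11  (sole → essential)
  12 | 1-00,11--
  13 | -1-1,11--
  14 | 11--  (sole → essential)
  15 | --11,-1-1,11--
Essential prime implicants: --11, -1-1, 001-, 1-00, 11--

5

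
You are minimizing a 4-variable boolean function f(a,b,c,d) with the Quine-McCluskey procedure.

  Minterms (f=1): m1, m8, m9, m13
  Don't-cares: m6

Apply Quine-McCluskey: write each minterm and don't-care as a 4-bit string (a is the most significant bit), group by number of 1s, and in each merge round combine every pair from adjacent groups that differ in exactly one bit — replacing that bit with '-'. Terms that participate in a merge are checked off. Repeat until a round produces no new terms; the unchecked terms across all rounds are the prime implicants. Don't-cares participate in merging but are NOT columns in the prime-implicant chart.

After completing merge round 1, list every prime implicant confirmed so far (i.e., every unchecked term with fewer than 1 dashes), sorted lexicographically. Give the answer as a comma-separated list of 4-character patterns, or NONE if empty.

[col 0] 0001*, 0110, 1000*, 1001*, 1101*
[col 1] -001, 1-01, 100-
Prime implicants: -001, 0110, 1-01, 100-

0110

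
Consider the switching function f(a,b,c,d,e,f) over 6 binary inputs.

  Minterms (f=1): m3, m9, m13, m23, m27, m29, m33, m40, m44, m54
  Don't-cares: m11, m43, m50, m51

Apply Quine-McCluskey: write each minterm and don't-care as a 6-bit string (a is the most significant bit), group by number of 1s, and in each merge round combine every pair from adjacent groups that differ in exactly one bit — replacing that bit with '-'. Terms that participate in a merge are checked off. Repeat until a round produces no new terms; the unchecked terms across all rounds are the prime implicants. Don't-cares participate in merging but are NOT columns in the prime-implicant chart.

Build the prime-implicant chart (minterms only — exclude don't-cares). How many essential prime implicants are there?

7

size-2^0 implicants → 000011(✓)  001001(✓)  001011(✓)  001101(✓)  010111  011011(✓)  011101(✓)  100001  101000(✓)  101011(✓)  101100(✓)  110010(✓)  110011(✓)  110110(✓)
size-2^1 implicants → -01011  0-1011  0-1101  00-011  001-01  0010-1  101-00  110-10  11001-
Unchecked terms (primes): -01011, 0-1011, 0-1101, 00-011, 001-01, 0010-1, 010111, 100001, 101-00, 110-10, 11001-
Minterm coverage:
  m3 ⊆ 00-011 [E]
  m9 ⊆ 001-01,0010-1
  m13 ⊆ 0-1101,001-01
  m23 ⊆ 010111 [E]
  m27 ⊆ 0-1011 [E]
  m29 ⊆ 0-1101 [E]
  m33 ⊆ 100001 [E]
  m40 ⊆ 101-00 [E]
  m44 ⊆ 101-00 [E]
  m54 ⊆ 110-10 [E]
E = {0-1011, 0-1101, 00-011, 010111, 100001, 101-00, 110-10}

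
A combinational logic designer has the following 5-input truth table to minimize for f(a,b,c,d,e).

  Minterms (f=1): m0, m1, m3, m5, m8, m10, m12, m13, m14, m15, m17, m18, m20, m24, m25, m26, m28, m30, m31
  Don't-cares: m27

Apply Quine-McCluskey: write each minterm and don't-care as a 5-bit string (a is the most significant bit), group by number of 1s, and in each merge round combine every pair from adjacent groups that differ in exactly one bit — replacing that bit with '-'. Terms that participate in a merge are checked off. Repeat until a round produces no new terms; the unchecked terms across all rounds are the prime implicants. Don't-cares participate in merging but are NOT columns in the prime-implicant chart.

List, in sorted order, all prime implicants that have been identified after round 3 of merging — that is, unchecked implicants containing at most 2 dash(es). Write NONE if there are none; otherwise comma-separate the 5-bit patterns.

-0001, -111-, 0-000, 0-101, 00-01, 000-1, 0000-, 011--, 1-001, 1-010, 1-100, 11-1-, 110--

Round 0: 00000✓ 00001✓ 00011✓ 00101✓ 01000✓ 01010✓ 01100✓ 01101✓ 01110✓ 01111✓ 10001✓ 10010✓ 10100✓ 11000✓ 11001✓ 11010✓ 11011✓ 11100✓ 11110✓ 11111✓
Round 1: -0001 -1000✓ -1010✓ -1100✓ -1110✓ -1111✓ 0-000 0-101 00-01 000-1 0000- 01-00✓ 01-10✓ 010-0✓ 011-0✓ 011-1✓ 0110-✓ 0111-✓ 1-001 1-010 1-100 11-00✓ 11-10✓ 11-11✓ 110-0✓ 110-1✓ 1100-✓ 1101-✓ 111-0✓ 1111-✓
Round 2: -1-00✓ -1-10✓ -10-0✓ -11-0✓ -111- 01--0✓ 011-- 11--0✓ 11-1- 110--
Round 3: -1--0
PIs = {-0001, -1--0, -111-, 0-000, 0-101, 00-01, 000-1, 0000-, 011--, 1-001, 1-010, 1-100, 11-1-, 110--}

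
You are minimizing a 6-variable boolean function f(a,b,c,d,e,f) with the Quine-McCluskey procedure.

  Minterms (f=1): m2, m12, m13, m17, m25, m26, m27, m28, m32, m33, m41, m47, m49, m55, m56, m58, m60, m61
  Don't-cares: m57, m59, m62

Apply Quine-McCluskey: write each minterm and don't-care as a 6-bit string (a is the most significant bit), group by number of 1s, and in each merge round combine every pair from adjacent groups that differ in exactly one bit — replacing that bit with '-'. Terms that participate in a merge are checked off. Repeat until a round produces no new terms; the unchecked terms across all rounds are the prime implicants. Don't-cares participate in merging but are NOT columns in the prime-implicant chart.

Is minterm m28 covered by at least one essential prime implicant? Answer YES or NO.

[col 0] 000010, 001100*, 001101*, 010001*, 011001*, 011010*, 011011*, 011100*, 100000*, 100001*, 101001*, 101111, 110001*, 110111, 111000*, 111001*, 111010*, 111011*, 111100*, 111101*, 111110*
[col 1] -10001*, -11001*, -11010*, -11011*, -11100, 0-1100, 00110-, 01-001*, 0110-1*, 01101-*, 1-0001*, 1-1001*, 10-001*, 10000-, 11-001*, 111-00*, 111-01*, 111-10*, 1110-0*, 1110-1*, 11100-*, 11101-*, 1111-0*, 11110-*
[col 2] -1-001, -110-1, -1101-, 1--001, 111--0, 111-0-, 1110--
Prime implicants: -1-001, -110-1, -1101-, -11100, 0-1100, 000010, 00110-, 1--001, 10000-, 101111, 110111, 111--0, 111-0-, 1110--
PI chart (minterm → PIs covering it):
  2 | 000010  (sole → essential)
  12 | 0-1100,00110-
  13 | 00110-  (sole → essential)
  17 | -1-001  (sole → essential)
  25 | -1-001,-110-1
  26 | -1101-  (sole → essential)
  27 | -110-1,-1101-
  28 | -11100,0-1100
  32 | 10000-  (sole → essential)
  33 | 1--001,10000-
  41 | 1--001  (sole → essential)
  47 | 101111  (sole → essential)
  49 | -1-001,1--001
  55 | 110111  (sole → essential)
  56 | 111--0,111-0-,1110--
  58 | -1101-,111--0,1110--
  60 | -11100,111--0,111-0-
  61 | 111-0-  (sole → essential)
Essential prime implicants: -1-001, -1101-, 000010, 00110-, 1--001, 10000-, 101111, 110111, 111-0-

NO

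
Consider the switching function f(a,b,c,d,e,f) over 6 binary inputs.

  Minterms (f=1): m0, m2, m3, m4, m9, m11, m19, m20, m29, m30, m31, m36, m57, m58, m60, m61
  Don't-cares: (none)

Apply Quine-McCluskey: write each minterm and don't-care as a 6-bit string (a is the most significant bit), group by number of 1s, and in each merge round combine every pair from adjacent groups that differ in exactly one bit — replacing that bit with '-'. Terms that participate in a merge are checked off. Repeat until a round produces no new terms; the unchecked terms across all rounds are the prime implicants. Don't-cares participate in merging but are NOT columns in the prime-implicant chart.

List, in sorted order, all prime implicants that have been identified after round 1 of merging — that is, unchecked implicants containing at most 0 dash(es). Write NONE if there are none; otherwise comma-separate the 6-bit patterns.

size-2^0 implicants → 000000(✓)  000010(✓)  000011(✓)  000100(✓)  001001(✓)  001011(✓)  010011(✓)  010100(✓)  011101(✓)  011110(✓)  011111(✓)  100100(✓)  111001(✓)  111010  111100(✓)  111101(✓)
size-2^1 implicants → -00100  -11101  0-0011  0-0100  00-011  000-00  0000-0  00001-  0010-1  0111-1  01111-  111-01  11110-
Unchecked terms (primes): -00100, -11101, 0-0011, 0-0100, 00-011, 000-00, 0000-0, 00001-, 0010-1, 0111-1, 01111-, 111-01, 111010, 11110-

111010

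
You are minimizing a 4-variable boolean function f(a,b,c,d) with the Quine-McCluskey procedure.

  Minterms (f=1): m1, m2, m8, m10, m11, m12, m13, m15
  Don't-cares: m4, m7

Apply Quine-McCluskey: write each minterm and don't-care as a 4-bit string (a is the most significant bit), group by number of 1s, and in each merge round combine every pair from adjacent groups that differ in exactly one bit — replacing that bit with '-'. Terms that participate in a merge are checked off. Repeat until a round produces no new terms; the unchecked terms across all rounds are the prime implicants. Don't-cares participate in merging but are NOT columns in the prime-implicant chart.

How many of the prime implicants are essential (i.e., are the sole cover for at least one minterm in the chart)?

size-2^0 implicants → 0001  0010(✓)  0100(✓)  0111(✓)  1000(✓)  1010(✓)  1011(✓)  1100(✓)  1101(✓)  1111(✓)
size-2^1 implicants → -010  -100  -111  1-00  1-11  10-0  101-  11-1  110-
Unchecked terms (primes): -010, -100, -111, 0001, 1-00, 1-11, 10-0, 101-, 11-1, 110-
Minterm coverage:
  m1 ⊆ 0001 [E]
  m2 ⊆ -010 [E]
  m8 ⊆ 1-00,10-0
  m10 ⊆ -010,10-0,101-
  m11 ⊆ 1-11,101-
  m12 ⊆ -100,1-00,110-
  m13 ⊆ 11-1,110-
  m15 ⊆ -111,1-11,11-1
E = {-010, 0001}

2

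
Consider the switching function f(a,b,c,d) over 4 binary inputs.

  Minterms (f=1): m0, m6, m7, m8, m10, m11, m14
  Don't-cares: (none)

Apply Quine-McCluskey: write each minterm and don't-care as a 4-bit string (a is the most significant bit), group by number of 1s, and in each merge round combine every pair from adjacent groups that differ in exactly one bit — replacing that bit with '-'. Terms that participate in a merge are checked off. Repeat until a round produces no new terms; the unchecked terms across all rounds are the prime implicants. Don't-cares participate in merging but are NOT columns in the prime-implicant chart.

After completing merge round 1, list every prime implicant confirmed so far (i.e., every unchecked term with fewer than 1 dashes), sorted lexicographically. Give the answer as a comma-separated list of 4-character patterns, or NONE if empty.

NONE

[col 0] 0000*, 0110*, 0111*, 1000*, 1010*, 1011*, 1110*
[col 1] -000, -110, 011-, 1-10, 10-0, 101-
Prime implicants: -000, -110, 011-, 1-10, 10-0, 101-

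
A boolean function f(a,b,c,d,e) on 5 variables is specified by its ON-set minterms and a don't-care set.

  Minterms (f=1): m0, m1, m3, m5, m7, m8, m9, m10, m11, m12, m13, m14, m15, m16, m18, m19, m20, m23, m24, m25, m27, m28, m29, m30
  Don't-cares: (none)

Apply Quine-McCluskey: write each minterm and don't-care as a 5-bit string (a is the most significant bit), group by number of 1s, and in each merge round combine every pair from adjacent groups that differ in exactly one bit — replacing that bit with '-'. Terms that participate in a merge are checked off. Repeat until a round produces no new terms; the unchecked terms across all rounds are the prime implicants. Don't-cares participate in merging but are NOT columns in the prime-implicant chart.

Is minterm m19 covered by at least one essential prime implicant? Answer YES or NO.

YES

size-2^0 implicants → 00000(✓)  00001(✓)  00011(✓)  00101(✓)  00111(✓)  01000(✓)  01001(✓)  01010(✓)  01011(✓)  01100(✓)  01101(✓)  01110(✓)  01111(✓)  10000(✓)  10010(✓)  10011(✓)  10100(✓)  10111(✓)  11000(✓)  11001(✓)  11011(✓)  11100(✓)  11101(✓)  11110(✓)
size-2^1 implicants → -0000(✓)  -0011(✓)  -0111(✓)  -1000(✓)  -1001(✓)  -1011(✓)  -1100(✓)  -1101(✓)  -1110(✓)  0-000(✓)  0-001(✓)  0-011(✓)  0-101(✓)  0-111(✓)  00-01(✓)  00-11(✓)  000-1(✓)  0000-(✓)  001-1(✓)  01-00(✓)  01-01(✓)  01-10(✓)  01-11(✓)  010-0(✓)  010-1(✓)  0100-(✓)  0101-(✓)  011-0(✓)  011-1(✓)  0110-(✓)  0111-(✓)  1-000(✓)  1-011(✓)  1-100(✓)  10-00(✓)  10-11(✓)  100-0  1001-  11-00(✓)  11-01(✓)  110-1(✓)  1100-(✓)  111-0(✓)  1110-(✓)
size-2^2 implicants → --000  --011  -0-11  -1-00(✓)  -1-01(✓)  -10-1  -100-(✓)  -11-0  -110-(✓)  0--01(✓)  0--11(✓)  0-0-1(✓)  0-00-  0-1-1(✓)  00--1(✓)  01--0(✓)  01--1(✓)  01-0-(✓)  01-1-(✓)  010--(✓)  011--(✓)  1--00  11-0-(✓)
size-2^3 implicants → -1-0-  0---1  01---
Unchecked terms (primes): --000, --011, -0-11, -1-0-, -10-1, -11-0, 0---1, 0-00-, 01---, 1--00, 100-0, 1001-
Minterm coverage:
  m0 ⊆ --000,0-00-
  m1 ⊆ 0---1,0-00-
  m3 ⊆ --011,-0-11,0---1
  m5 ⊆ 0---1 [E]
  m7 ⊆ -0-11,0---1
  m8 ⊆ --000,-1-0-,0-00-,01---
  m9 ⊆ -1-0-,-10-1,0---1,0-00-,01---
  m10 ⊆ 01--- [E]
  m11 ⊆ --011,-10-1,0---1,01---
  m12 ⊆ -1-0-,-11-0,01---
  m13 ⊆ -1-0-,0---1,01---
  m14 ⊆ -11-0,01---
  m15 ⊆ 0---1,01---
  m16 ⊆ --000,1--00,100-0
  m18 ⊆ 100-0,1001-
  m19 ⊆ --011,-0-11,1001-
  m20 ⊆ 1--00 [E]
  m23 ⊆ -0-11 [E]
  m24 ⊆ --000,-1-0-,1--00
  m25 ⊆ -1-0-,-10-1
  m27 ⊆ --011,-10-1
  m28 ⊆ -1-0-,-11-0,1--00
  m29 ⊆ -1-0- [E]
  m30 ⊆ -11-0 [E]
E = {-0-11, -1-0-, -11-0, 0---1, 01---, 1--00}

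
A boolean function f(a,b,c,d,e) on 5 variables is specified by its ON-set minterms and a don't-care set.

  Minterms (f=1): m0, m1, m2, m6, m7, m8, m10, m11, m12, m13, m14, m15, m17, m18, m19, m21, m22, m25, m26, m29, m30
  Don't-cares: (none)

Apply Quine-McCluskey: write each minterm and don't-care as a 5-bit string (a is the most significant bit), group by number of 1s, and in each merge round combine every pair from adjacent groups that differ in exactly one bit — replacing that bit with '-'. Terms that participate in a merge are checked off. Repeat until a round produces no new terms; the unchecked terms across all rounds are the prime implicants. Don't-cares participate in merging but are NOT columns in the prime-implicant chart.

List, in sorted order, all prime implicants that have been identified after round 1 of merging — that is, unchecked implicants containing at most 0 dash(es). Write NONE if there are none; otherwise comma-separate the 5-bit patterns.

[col 0] 00000*, 00001*, 00010*, 00110*, 00111*, 01000*, 01010*, 01011*, 01100*, 01101*, 01110*, 01111*, 10001*, 10010*, 10011*, 10101*, 10110*, 11001*, 11010*, 11101*, 11110*
[col 1] -0001, -0010*, -0110*, -1010*, -1101, -1110*, 0-000*, 0-010*, 0-110*, 0-111*, 00-10*, 000-0*, 0000-, 0011-*, 01-00*, 01-10*, 01-11*, 010-0*, 0101-*, 011-0*, 011-1*, 0110-*, 0111-*, 1-001*, 1-010*, 1-101*, 1-110*, 10-01*, 10-10*, 100-1, 1001-, 11-01*, 11-10*
[col 2] --010*, --110*, -0-10*, -1-10*, 0--10*, 0-0-0, 0-11-, 01--0, 01-1-, 011--, 1--01, 1--10*
[col 3] ---10
Prime implicants: ---10, -0001, -1101, 0-0-0, 0-11-, 0000-, 01--0, 01-1-, 011--, 1--01, 100-1, 1001-

NONE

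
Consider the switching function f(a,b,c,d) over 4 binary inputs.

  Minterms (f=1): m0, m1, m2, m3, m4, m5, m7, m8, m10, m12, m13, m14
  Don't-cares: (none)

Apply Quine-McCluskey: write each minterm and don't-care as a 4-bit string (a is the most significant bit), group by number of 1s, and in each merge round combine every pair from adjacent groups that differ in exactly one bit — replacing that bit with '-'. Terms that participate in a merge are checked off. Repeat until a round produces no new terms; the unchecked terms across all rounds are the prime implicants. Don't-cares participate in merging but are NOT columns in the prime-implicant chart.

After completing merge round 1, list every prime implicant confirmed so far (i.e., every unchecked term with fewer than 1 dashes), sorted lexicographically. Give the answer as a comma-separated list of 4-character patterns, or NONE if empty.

NONE

[col 0] 0000*, 0001*, 0010*, 0011*, 0100*, 0101*, 0111*, 1000*, 1010*, 1100*, 1101*, 1110*
[col 1] -000*, -010*, -100*, -101*, 0-00*, 0-01*, 0-11*, 00-0*, 00-1*, 000-*, 001-*, 01-1*, 010-*, 1-00*, 1-10*, 10-0*, 11-0*, 110-*
[col 2] --00, -0-0, -10-, 0--1, 0-0-, 00--, 1--0
Prime implicants: --00, -0-0, -10-, 0--1, 0-0-, 00--, 1--0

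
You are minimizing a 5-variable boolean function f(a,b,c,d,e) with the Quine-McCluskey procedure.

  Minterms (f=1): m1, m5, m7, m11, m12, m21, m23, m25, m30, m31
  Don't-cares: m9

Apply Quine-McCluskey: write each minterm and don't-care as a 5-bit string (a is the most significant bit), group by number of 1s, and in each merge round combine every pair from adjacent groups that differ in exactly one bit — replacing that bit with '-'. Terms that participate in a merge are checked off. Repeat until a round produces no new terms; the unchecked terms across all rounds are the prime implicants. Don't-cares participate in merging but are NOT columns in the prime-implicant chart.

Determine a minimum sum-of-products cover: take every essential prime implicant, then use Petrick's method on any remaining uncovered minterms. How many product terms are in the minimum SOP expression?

size-2^0 implicants → 00001(✓)  00101(✓)  00111(✓)  01001(✓)  01011(✓)  01100  10101(✓)  10111(✓)  11001(✓)  11110(✓)  11111(✓)
size-2^1 implicants → -0101(✓)  -0111(✓)  -1001  0-001  00-01  001-1(✓)  010-1  1-111  101-1(✓)  1111-
size-2^2 implicants → -01-1
Unchecked terms (primes): -01-1, -1001, 0-001, 00-01, 010-1, 01100, 1-111, 1111-
Minterm coverage:
  m1 ⊆ 0-001,00-01
  m5 ⊆ -01-1,00-01
  m7 ⊆ -01-1 [E]
  m11 ⊆ 010-1 [E]
  m12 ⊆ 01100 [E]
  m21 ⊆ -01-1 [E]
  m23 ⊆ -01-1,1-111
  m25 ⊆ -1001 [E]
  m30 ⊆ 1111- [E]
  m31 ⊆ 1-111,1111-
E = {-01-1, -1001, 010-1, 01100, 1111-}
Petrick residual → 0-001
Cover = b'ce + bc'd'e + a'c'd'e + a'bc'e + a'bcd'e' + abcd  |cover|=6

6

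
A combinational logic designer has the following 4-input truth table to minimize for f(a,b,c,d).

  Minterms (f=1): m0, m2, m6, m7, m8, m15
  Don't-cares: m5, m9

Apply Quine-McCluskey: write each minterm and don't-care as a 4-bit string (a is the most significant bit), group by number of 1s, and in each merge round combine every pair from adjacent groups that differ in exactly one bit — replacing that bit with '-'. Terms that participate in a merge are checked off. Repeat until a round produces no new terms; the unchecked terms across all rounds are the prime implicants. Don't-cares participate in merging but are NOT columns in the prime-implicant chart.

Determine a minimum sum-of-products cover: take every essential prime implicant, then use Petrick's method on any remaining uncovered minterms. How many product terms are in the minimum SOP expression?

3

size-2^0 implicants → 0000(✓)  0010(✓)  0101(✓)  0110(✓)  0111(✓)  1000(✓)  1001(✓)  1111(✓)
size-2^1 implicants → -000  -111  0-10  00-0  01-1  011-  100-
Unchecked terms (primes): -000, -111, 0-10, 00-0, 01-1, 011-, 100-
Minterm coverage:
  m0 ⊆ -000,00-0
  m2 ⊆ 0-10,00-0
  m6 ⊆ 0-10,011-
  m7 ⊆ -111,01-1,011-
  m8 ⊆ -000,100-
  m15 ⊆ -111 [E]
E = {-111}
Petrick residual → -000, 0-10
Cover = b'c'd' + bcd + a'cd'  |cover|=3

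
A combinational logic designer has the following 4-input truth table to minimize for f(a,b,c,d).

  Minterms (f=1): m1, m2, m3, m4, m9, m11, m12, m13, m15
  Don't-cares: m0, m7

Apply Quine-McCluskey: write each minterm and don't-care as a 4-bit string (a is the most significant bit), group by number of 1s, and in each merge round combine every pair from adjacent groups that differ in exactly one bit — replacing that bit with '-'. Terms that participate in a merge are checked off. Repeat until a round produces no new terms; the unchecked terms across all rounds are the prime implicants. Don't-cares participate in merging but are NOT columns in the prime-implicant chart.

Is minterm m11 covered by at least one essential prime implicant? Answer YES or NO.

NO

[col 0] 0000*, 0001*, 0010*, 0011*, 0100*, 0111*, 1001*, 1011*, 1100*, 1101*, 1111*
[col 1] -001*, -011*, -100, -111*, 0-00, 0-11*, 00-0*, 00-1*, 000-*, 001-*, 1-01*, 1-11*, 10-1*, 11-1*, 110-
[col 2] --11, -0-1, 00--, 1--1
Prime implicants: --11, -0-1, -100, 0-00, 00--, 1--1, 110-
PI chart (minterm → PIs covering it):
  1 | -0-1,00--
  2 | 00--  (sole → essential)
  3 | --11,-0-1,00--
  4 | -100,0-00
  9 | -0-1,1--1
  11 | --11,-0-1,1--1
  12 | -100,110-
  13 | 1--1,110-
  15 | --11,1--1
Essential prime implicants: 00--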